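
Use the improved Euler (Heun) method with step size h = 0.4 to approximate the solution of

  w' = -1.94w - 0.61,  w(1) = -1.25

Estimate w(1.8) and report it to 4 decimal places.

-0.5724

Heun: k1 = f(x_n, w_n); k2 = f(x_n + h, w_n + h·k1); w_{n+1} = w_n + (h/2)·(k1 + k2).
x=1.000000, w=-1.250000:
  k1 = f(1.000000, -1.250000) = 1.815000
  k2 = f(1.400000, -0.524000) = 0.406560
  w ← -1.250000 + (0.4/2)·(1.815000 + 0.406560) = -0.805688
x=1.400000, w=-0.805688:
  k1 = f(1.400000, -0.805688) = 0.953035
  k2 = f(1.800000, -0.424474) = 0.213480
  w ← -0.805688 + (0.4/2)·(0.953035 + 0.213480) = -0.572385
w(1.8) ≈ -0.5724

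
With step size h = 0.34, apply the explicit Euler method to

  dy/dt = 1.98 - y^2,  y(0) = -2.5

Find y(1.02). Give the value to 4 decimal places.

Euler: y_{n+1} = y_n + h·f(t_n, y_n).
t=0.000000, y=-2.500000: f=-4.270000 → y ← -2.500000 + 0.34·(-4.270000) = -3.951800
t=0.340000, y=-3.951800: f=-13.636723 → y ← -3.951800 + 0.34·(-13.636723) = -8.588286
t=0.680000, y=-8.588286: f=-71.778655 → y ← -8.588286 + 0.34·(-71.778655) = -32.993029
y(1.02) ≈ -32.9930

-32.9930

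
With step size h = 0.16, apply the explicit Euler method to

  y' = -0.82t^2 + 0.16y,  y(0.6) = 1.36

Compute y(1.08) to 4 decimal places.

Euler: y_{n+1} = y_n + h·f(t_n, y_n).
t=0.600000, y=1.360000: f=-0.077600 → y ← 1.360000 + 0.16·(-0.077600) = 1.347584
t=0.760000, y=1.347584: f=-0.258019 → y ← 1.347584 + 0.16·(-0.258019) = 1.306301
t=0.920000, y=1.306301: f=-0.485040 → y ← 1.306301 + 0.16·(-0.485040) = 1.228695
y(1.08) ≈ 1.2287

1.2287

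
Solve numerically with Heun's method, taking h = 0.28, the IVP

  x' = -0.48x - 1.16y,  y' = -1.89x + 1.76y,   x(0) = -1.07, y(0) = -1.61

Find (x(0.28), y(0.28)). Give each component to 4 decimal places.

Heun on (x,y): k1 = f(t_n, state_n); k2 = f(t_n + h, state_n + h·k1); state_{n+1} = state_n + (h/2)·(k1 + k2).
0.000000: (-1.070000, -1.610000)
  k1 = (2.381200, -0.811300)
  predictor → (-0.403264, -1.837164)
  k2 = (2.324677, -2.471240)
  → (-0.411177, -2.069556)
(x(0.28), y(0.28)) ≈ (-0.4112, -2.0696)

-0.4112, -2.0696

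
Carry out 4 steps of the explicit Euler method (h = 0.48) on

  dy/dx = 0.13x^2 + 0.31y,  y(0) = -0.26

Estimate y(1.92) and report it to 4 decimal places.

Euler: y_{n+1} = y_n + h·f(x_n, y_n).
x=0.000000, y=-0.260000: f=-0.080600 → y ← -0.260000 + 0.48·(-0.080600) = -0.298688
x=0.480000, y=-0.298688: f=-0.062641 → y ← -0.298688 + 0.48·(-0.062641) = -0.328756
x=0.960000, y=-0.328756: f=0.017894 → y ← -0.328756 + 0.48·0.017894 = -0.320167
x=1.440000, y=-0.320167: f=0.170316 → y ← -0.320167 + 0.48·0.170316 = -0.238415
y(1.92) ≈ -0.2384

-0.2384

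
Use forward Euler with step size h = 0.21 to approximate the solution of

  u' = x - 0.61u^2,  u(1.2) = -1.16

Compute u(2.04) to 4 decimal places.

Euler: u_{n+1} = u_n + h·f(x_n, u_n).
x=1.200000, u=-1.160000: f=0.379184 → u ← -1.160000 + 0.21·0.379184 = -1.080371
x=1.410000, u=-1.080371: f=0.698007 → u ← -1.080371 + 0.21·0.698007 = -0.933790
x=1.620000, u=-0.933790: f=1.088102 → u ← -0.933790 + 0.21·1.088102 = -0.705289
x=1.830000, u=-0.705289: f=1.526567 → u ← -0.705289 + 0.21·1.526567 = -0.384710
u(2.04) ≈ -0.3847

-0.3847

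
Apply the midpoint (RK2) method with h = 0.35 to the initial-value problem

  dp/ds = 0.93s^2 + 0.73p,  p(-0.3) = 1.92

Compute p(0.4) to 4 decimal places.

Midpoint: k1 = f(s_n, p_n); k2 = f(s_n + h/2, p_n + (h/2)·k1); p_{n+1} = p_n + h·k2.
s=-0.300000, p=1.920000:
  k1 = f(-0.300000, 1.920000) = 1.485300
  k2 = f(-0.125000, 2.179927) = 1.605878
  p ← 1.920000 + 0.35·1.605878 = 2.482057
s=0.050000, p=2.482057:
  k1 = f(0.050000, 2.482057) = 1.814227
  k2 = f(0.225000, 2.799547) = 2.090751
  p ← 2.482057 + 0.35·2.090751 = 3.213820
p(0.4) ≈ 3.2138

3.2138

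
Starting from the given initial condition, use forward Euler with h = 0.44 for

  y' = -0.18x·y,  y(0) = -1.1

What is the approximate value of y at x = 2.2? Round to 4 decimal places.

Euler: y_{n+1} = y_n + h·f(x_n, y_n).
x=0.000000, y=-1.100000: f=0.000000 → y ← -1.100000 + 0.44·0.000000 = -1.100000
x=0.440000, y=-1.100000: f=0.087120 → y ← -1.100000 + 0.44·0.087120 = -1.061667
x=0.880000, y=-1.061667: f=0.168168 → y ← -1.061667 + 0.44·0.168168 = -0.987673
x=1.320000, y=-0.987673: f=0.234671 → y ← -0.987673 + 0.44·0.234671 = -0.884418
x=1.760000, y=-0.884418: f=0.280184 → y ← -0.884418 + 0.44·0.280184 = -0.761137
y(2.2) ≈ -0.7611

-0.7611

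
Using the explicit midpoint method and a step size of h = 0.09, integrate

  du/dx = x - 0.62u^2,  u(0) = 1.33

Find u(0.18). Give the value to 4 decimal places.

Midpoint: k1 = f(x_n, u_n); k2 = f(x_n + h/2, u_n + (h/2)·k1); u_{n+1} = u_n + h·k2.
x=0.000000, u=1.330000:
  k1 = f(0.000000, 1.330000) = -1.096718
  k2 = f(0.045000, 1.280648) = -0.971836
  u ← 1.330000 + 0.09·(-0.971836) = 1.242535
x=0.090000, u=1.242535:
  k1 = f(0.090000, 1.242535) = -0.867213
  k2 = f(0.135000, 1.203510) = -0.763031
  u ← 1.242535 + 0.09·(-0.763031) = 1.173862
u(0.18) ≈ 1.1739

1.1739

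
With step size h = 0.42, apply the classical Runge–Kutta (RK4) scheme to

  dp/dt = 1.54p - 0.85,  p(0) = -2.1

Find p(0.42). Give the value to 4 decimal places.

RK4: k1 = f(t_n, p_n); k2 = f(t_n + h/2, p_n + (h/2)·k1); k3 = f(t_n + h/2, p_n + (h/2)·k2); k4 = f(t_n + h, p_n + h·k3); p_{n+1} = p_n + (h/6)·(k1 + 2k2 + 2k3 + k4).
t=0.000000, p=-2.100000:
  k1 = f(0.000000, -2.100000) = -4.084000
  k2 = f(0.210000, -2.957640) = -5.404766
  k3 = f(0.210000, -3.235001) = -5.831901
  k4 = f(0.420000, -4.549399) = -7.856074
  p ← -2.100000 + (0.42/6)·(k1 + 2k2 + 2k3 + k4) = -4.508939
p(0.42) ≈ -4.5089

-4.5089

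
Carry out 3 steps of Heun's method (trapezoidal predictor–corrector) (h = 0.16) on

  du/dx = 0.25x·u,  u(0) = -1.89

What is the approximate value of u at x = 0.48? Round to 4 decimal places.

-1.9452

Heun: k1 = f(x_n, u_n); k2 = f(x_n + h, u_n + h·k1); u_{n+1} = u_n + (h/2)·(k1 + k2).
x=0.000000, u=-1.890000:
  k1 = f(0.000000, -1.890000) = 0.000000
  k2 = f(0.160000, -1.890000) = -0.075600
  u ← -1.890000 + (0.16/2)·(0.000000 + (-0.075600)) = -1.896048
x=0.160000, u=-1.896048:
  k1 = f(0.160000, -1.896048) = -0.075842
  k2 = f(0.320000, -1.908183) = -0.152655
  u ← -1.896048 + (0.16/2)·(-0.075842 + (-0.152655)) = -1.914328
x=0.320000, u=-1.914328:
  k1 = f(0.320000, -1.914328) = -0.153146
  k2 = f(0.480000, -1.938831) = -0.232660
  u ← -1.914328 + (0.16/2)·(-0.153146 + (-0.232660)) = -1.945192
u(0.48) ≈ -1.9452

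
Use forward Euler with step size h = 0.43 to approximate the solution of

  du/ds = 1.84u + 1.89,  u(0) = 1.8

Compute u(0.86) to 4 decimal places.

8.0435

Euler: u_{n+1} = u_n + h·f(s_n, u_n).
s=0.000000, u=1.800000: f=5.202000 → u ← 1.800000 + 0.43·5.202000 = 4.036860
s=0.430000, u=4.036860: f=9.317822 → u ← 4.036860 + 0.43·9.317822 = 8.043524
u(0.86) ≈ 8.0435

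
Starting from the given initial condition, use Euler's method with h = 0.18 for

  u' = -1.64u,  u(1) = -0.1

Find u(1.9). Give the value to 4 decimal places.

-0.0174

Euler: u_{n+1} = u_n + h·f(x_n, u_n).
x=1.000000, u=-0.100000: f=0.164000 → u ← -0.100000 + 0.18·0.164000 = -0.070480
x=1.180000, u=-0.070480: f=0.115587 → u ← -0.070480 + 0.18·0.115587 = -0.049674
x=1.360000, u=-0.049674: f=0.081466 → u ← -0.049674 + 0.18·0.081466 = -0.035010
x=1.540000, u=-0.035010: f=0.057417 → u ← -0.035010 + 0.18·0.057417 = -0.024675
x=1.720000, u=-0.024675: f=0.040468 → u ← -0.024675 + 0.18·0.040468 = -0.017391
u(1.9) ≈ -0.0174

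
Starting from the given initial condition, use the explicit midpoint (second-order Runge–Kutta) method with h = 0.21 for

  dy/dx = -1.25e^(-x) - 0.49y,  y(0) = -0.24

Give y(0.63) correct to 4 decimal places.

-0.6672

Midpoint: k1 = f(x_n, y_n); k2 = f(x_n + h/2, y_n + (h/2)·k1); y_{n+1} = y_n + h·k2.
x=0.000000, y=-0.240000:
  k1 = f(0.000000, -0.240000) = -1.132400
  k2 = f(0.105000, -0.358902) = -0.949544
  y ← -0.240000 + 0.21·(-0.949544) = -0.439404
x=0.210000, y=-0.439404:
  k1 = f(0.210000, -0.439404) = -0.797922
  k2 = f(0.315000, -0.523186) = -0.655875
  y ← -0.439404 + 0.21·(-0.655875) = -0.577138
x=0.420000, y=-0.577138:
  k1 = f(0.420000, -0.577138) = -0.538511
  k2 = f(0.525000, -0.633682) = -0.428940
  y ← -0.577138 + 0.21·(-0.428940) = -0.667215
y(0.63) ≈ -0.6672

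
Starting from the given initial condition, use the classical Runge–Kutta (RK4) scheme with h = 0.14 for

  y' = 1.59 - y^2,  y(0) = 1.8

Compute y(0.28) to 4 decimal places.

RK4: k1 = f(x_n, y_n); k2 = f(x_n + h/2, y_n + (h/2)·k1); k3 = f(x_n + h/2, y_n + (h/2)·k2); k4 = f(x_n + h, y_n + h·k3); y_{n+1} = y_n + (h/6)·(k1 + 2k2 + 2k3 + k4).
x=0.000000, y=1.800000:
  k1 = f(0.000000, 1.800000) = -1.650000
  k2 = f(0.070000, 1.684500) = -1.247540
  k3 = f(0.070000, 1.712672) = -1.343246
  k4 = f(0.140000, 1.611946) = -1.008368
  y ← 1.800000 + (0.14/6)·(k1 + 2k2 + 2k3 + k4) = 1.617068
x=0.140000, y=1.617068:
  k1 = f(0.140000, 1.617068) = -1.024909
  k2 = f(0.210000, 1.545324) = -0.798028
  k3 = f(0.210000, 1.561206) = -0.847365
  k4 = f(0.280000, 1.498437) = -0.655313
  y ← 1.617068 + (0.14/6)·(k1 + 2k2 + 2k3 + k4) = 1.501078
y(0.28) ≈ 1.5011

1.5011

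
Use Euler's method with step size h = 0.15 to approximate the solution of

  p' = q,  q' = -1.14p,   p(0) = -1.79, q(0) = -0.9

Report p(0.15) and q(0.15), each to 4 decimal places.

-1.9250, -0.5939

Euler on (p,q): p_{n+1} = p_n + h·p', q_{n+1} = q_n + h·q'.
0.000000: (-1.790000, -0.900000); f=(-0.900000, 2.040600) → (-1.925000, -0.593910)
(p(0.15), q(0.15)) ≈ (-1.9250, -0.5939)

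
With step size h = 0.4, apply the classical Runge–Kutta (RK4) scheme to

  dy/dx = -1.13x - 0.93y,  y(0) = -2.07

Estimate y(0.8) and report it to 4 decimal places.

RK4: k1 = f(x_n, y_n); k2 = f(x_n + h/2, y_n + (h/2)·k1); k3 = f(x_n + h/2, y_n + (h/2)·k2); k4 = f(x_n + h, y_n + h·k3); y_{n+1} = y_n + (h/6)·(k1 + 2k2 + 2k3 + k4).
x=0.000000, y=-2.070000:
  k1 = f(0.000000, -2.070000) = 1.925100
  k2 = f(0.200000, -1.684980) = 1.341031
  k3 = f(0.200000, -1.801794) = 1.449668
  k4 = f(0.400000, -1.490133) = 0.933823
  y ← -2.070000 + (0.4/6)·(k1 + 2k2 + 2k3 + k4) = -1.507312
x=0.400000, y=-1.507312:
  k1 = f(0.400000, -1.507312) = 0.949800
  k2 = f(0.600000, -1.317352) = 0.547137
  k3 = f(0.600000, -1.397884) = 0.622032
  k4 = f(0.800000, -1.258499) = 0.266404
  y ← -1.507312 + (0.4/6)·(k1 + 2k2 + 2k3 + k4) = -1.270342
y(0.8) ≈ -1.2703

-1.2703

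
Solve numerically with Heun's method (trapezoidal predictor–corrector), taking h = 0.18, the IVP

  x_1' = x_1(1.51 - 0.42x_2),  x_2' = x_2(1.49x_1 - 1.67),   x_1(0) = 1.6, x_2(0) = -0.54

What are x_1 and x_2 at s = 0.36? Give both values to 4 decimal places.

Heun on (x_1,x_2): k1 = f(s_n, state_n); k2 = f(s_n + h, state_n + h·k1); state_{n+1} = state_n + (h/2)·(k1 + k2).
0.000000: (1.600000, -0.540000)
  k1 = (2.778880, -0.385560)
  predictor → (2.100198, -0.609401)
  k2 = (3.708842, -0.889296)
  → (2.183895, -0.654737)
0.180000: (2.183895, -0.654737)
  k1 = (3.898230, -1.037106)
  predictor → (2.885576, -0.841416)
  k2 = (5.376968, -2.212511)
  → (3.018663, -0.947203)
(x_1(0.36), x_2(0.36)) ≈ (3.0187, -0.9472)

3.0187, -0.9472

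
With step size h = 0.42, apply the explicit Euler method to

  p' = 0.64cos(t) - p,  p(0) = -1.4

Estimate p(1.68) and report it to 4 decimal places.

Euler: p_{n+1} = p_n + h·f(t_n, p_n).
t=0.000000, p=-1.400000: f=2.040000 → p ← -1.400000 + 0.42·2.040000 = -0.543200
t=0.420000, p=-0.543200: f=1.127577 → p ← -0.543200 + 0.42·1.127577 = -0.069618
t=0.840000, p=-0.069618: f=0.496794 → p ← -0.069618 + 0.42·0.496794 = 0.139036
t=1.260000, p=0.139036: f=0.056687 → p ← 0.139036 + 0.42·0.056687 = 0.162844
p(1.68) ≈ 0.1628

0.1628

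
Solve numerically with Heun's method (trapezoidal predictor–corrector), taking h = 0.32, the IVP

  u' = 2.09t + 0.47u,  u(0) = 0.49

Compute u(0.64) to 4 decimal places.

Heun: k1 = f(t_n, u_n); k2 = f(t_n + h, u_n + h·k1); u_{n+1} = u_n + (h/2)·(k1 + k2).
t=0.000000, u=0.490000:
  k1 = f(0.000000, 0.490000) = 0.230300
  k2 = f(0.320000, 0.563696) = 0.933737
  u ← 0.490000 + (0.32/2)·(0.230300 + 0.933737) = 0.676246
t=0.320000, u=0.676246:
  k1 = f(0.320000, 0.676246) = 0.986636
  k2 = f(0.640000, 0.991969) = 1.803826
  u ← 0.676246 + (0.32/2)·(0.986636 + 1.803826) = 1.122720
u(0.64) ≈ 1.1227

1.1227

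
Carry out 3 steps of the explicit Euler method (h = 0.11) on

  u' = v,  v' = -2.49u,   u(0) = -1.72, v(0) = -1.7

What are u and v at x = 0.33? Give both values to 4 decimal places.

Euler on (u,v): u_{n+1} = u_n + h·u', v_{n+1} = v_n + h·v'.
0.000000: (-1.720000, -1.700000); f=(-1.700000, 4.282800) → (-1.907000, -1.228892)
0.110000: (-1.907000, -1.228892); f=(-1.228892, 4.748430) → (-2.042178, -0.706565)
0.220000: (-2.042178, -0.706565); f=(-0.706565, 5.085024) → (-2.119900, -0.147212)
(u(0.33), v(0.33)) ≈ (-2.1199, -0.1472)

-2.1199, -0.1472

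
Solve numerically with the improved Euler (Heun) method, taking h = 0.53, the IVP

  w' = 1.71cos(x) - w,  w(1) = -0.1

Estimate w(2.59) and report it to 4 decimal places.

-0.5837

Heun: k1 = f(x_n, w_n); k2 = f(x_n + h, w_n + h·k1); w_{n+1} = w_n + (h/2)·(k1 + k2).
x=1.000000, w=-0.100000:
  k1 = f(1.000000, -0.100000) = 1.023917
  k2 = f(1.530000, 0.442676) = -0.372934
  w ← -0.100000 + (0.53/2)·(1.023917 + (-0.372934)) = 0.072511
x=1.530000, w=0.072511:
  k1 = f(1.530000, 0.072511) = -0.002768
  k2 = f(2.060000, 0.071043) = -0.874612
  w ← 0.072511 + (0.53/2)·(-0.002768 + (-0.874612)) = -0.159995
x=2.060000, w=-0.159995:
  k1 = f(2.060000, -0.159995) = -0.643573
  k2 = f(2.590000, -0.501089) = -0.955303
  w ← -0.159995 + (0.53/2)·(-0.643573 + (-0.955303)) = -0.583697
w(2.59) ≈ -0.5837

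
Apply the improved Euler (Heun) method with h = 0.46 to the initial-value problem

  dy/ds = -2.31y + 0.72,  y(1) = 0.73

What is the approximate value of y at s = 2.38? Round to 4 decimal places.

0.3646

Heun: k1 = f(s_n, y_n); k2 = f(s_n + h, y_n + h·k1); y_{n+1} = y_n + (h/2)·(k1 + k2).
s=1.000000, y=0.730000:
  k1 = f(1.000000, 0.730000) = -0.966300
  k2 = f(1.460000, 0.285502) = 0.060490
  y ← 0.730000 + (0.46/2)·(-0.966300 + 0.060490) = 0.521664
s=1.460000, y=0.521664:
  k1 = f(1.460000, 0.521664) = -0.485043
  k2 = f(1.920000, 0.298544) = 0.030364
  y ← 0.521664 + (0.46/2)·(-0.485043 + 0.030364) = 0.417087
s=1.920000, y=0.417087:
  k1 = f(1.920000, 0.417087) = -0.243472
  k2 = f(2.380000, 0.305090) = 0.015241
  y ← 0.417087 + (0.46/2)·(-0.243472 + 0.015241) = 0.364594
y(2.38) ≈ 0.3646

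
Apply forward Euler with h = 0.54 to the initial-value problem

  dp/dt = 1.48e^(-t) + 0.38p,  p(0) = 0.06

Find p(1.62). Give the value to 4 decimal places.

Euler: p_{n+1} = p_n + h·f(t_n, p_n).
t=0.000000, p=0.060000: f=1.502800 → p ← 0.060000 + 0.54·1.502800 = 0.871512
t=0.540000, p=0.871512: f=1.193642 → p ← 0.871512 + 0.54·1.193642 = 1.516079
t=1.080000, p=1.516079: f=1.078711 → p ← 1.516079 + 0.54·1.078711 = 2.098583
p(1.62) ≈ 2.0986

2.0986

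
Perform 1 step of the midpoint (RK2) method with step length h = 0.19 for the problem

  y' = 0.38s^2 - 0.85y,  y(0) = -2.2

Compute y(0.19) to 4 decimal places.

-1.8727

Midpoint: k1 = f(s_n, y_n); k2 = f(s_n + h/2, y_n + (h/2)·k1); y_{n+1} = y_n + h·k2.
s=0.000000, y=-2.200000:
  k1 = f(0.000000, -2.200000) = 1.870000
  k2 = f(0.095000, -2.022350) = 1.722427
  y ← -2.200000 + 0.19·1.722427 = -1.872739
y(0.19) ≈ -1.8727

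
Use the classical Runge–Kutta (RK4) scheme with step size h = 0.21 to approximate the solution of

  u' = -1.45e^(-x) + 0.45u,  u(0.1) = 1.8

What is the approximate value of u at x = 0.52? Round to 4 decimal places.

RK4: k1 = f(x_n, u_n); k2 = f(x_n + h/2, u_n + (h/2)·k1); k3 = f(x_n + h/2, u_n + (h/2)·k2); k4 = f(x_n + h, u_n + h·k3); u_{n+1} = u_n + (h/6)·(k1 + 2k2 + 2k3 + k4).
x=0.100000, u=1.800000:
  k1 = f(0.100000, 1.800000) = -0.502014
  k2 = f(0.205000, 1.747289) = -0.394959
  k3 = f(0.205000, 1.758529) = -0.389900
  k4 = f(0.310000, 1.718121) = -0.290344
  u ← 1.800000 + (0.21/6)·(k1 + 2k2 + 2k3 + k4) = 1.717327
x=0.310000, u=1.717327:
  k1 = f(0.310000, 1.717327) = -0.290701
  k2 = f(0.415000, 1.686804) = -0.198432
  k3 = f(0.415000, 1.696492) = -0.194072
  k4 = f(0.520000, 1.676572) = -0.107597
  u ← 1.717327 + (0.21/6)·(k1 + 2k2 + 2k3 + k4) = 1.675912
u(0.52) ≈ 1.6759

1.6759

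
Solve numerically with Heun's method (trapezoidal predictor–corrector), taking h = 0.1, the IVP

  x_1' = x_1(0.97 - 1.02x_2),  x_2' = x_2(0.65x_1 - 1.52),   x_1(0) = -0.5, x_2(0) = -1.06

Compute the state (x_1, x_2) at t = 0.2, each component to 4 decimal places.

Heun on (x_1,x_2): k1 = f(t_n, state_n); k2 = f(t_n + h, state_n + h·k1); state_{n+1} = state_n + (h/2)·(k1 + k2).
0.000000: (-0.500000, -1.060000)
  k1 = (-1.025600, 1.955700)
  predictor → (-0.602560, -0.864430)
  k2 = (-1.115772, 1.652500)
  → (-0.607069, -0.879590)
0.100000: (-0.607069, -0.879590)
  k1 = (-1.133507, 1.684058)
  predictor → (-0.720419, -0.711184)
  k2 = (-1.221405, 1.414028)
  → (-0.724814, -0.724686)
(x_1(0.2), x_2(0.2)) ≈ (-0.7248, -0.7247)

-0.7248, -0.7247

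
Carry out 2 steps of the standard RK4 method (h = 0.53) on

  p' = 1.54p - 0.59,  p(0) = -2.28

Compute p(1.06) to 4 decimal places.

RK4: k1 = f(t_n, p_n); k2 = f(t_n + h/2, p_n + (h/2)·k1); k3 = f(t_n + h/2, p_n + (h/2)·k2); k4 = f(t_n + h, p_n + h·k3); p_{n+1} = p_n + (h/6)·(k1 + 2k2 + 2k3 + k4).
t=0.000000, p=-2.280000:
  k1 = f(0.000000, -2.280000) = -4.101200
  k2 = f(0.265000, -3.366818) = -5.774900
  k3 = f(0.265000, -3.810348) = -6.457937
  k4 = f(0.530000, -5.702706) = -9.372168
  p ← -2.280000 + (0.53/6)·(k1 + 2k2 + 2k3 + k4) = -5.631282
t=0.530000, p=-5.631282:
  k1 = f(0.530000, -5.631282) = -9.262174
  k2 = f(0.795000, -8.085758) = -13.042067
  k3 = f(0.795000, -9.087430) = -14.584642
  k4 = f(1.060000, -13.361142) = -21.166159
  p ← -5.631282 + (0.53/6)·(k1 + 2k2 + 2k3 + k4) = -13.199837
p(1.06) ≈ -13.1998

-13.1998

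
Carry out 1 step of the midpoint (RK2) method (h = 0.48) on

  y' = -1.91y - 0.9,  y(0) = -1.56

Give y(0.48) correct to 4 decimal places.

-1.0194

Midpoint: k1 = f(t_n, y_n); k2 = f(t_n + h/2, y_n + (h/2)·k1); y_{n+1} = y_n + h·k2.
t=0.000000, y=-1.560000:
  k1 = f(0.000000, -1.560000) = 2.079600
  k2 = f(0.240000, -1.060896) = 1.126311
  y ← -1.560000 + 0.48·1.126311 = -1.019371
y(0.48) ≈ -1.0194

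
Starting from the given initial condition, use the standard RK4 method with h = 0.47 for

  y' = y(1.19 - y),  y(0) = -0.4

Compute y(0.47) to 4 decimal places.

RK4: k1 = f(s_n, y_n); k2 = f(s_n + h/2, y_n + (h/2)·k1); k3 = f(s_n + h/2, y_n + (h/2)·k2); k4 = f(s_n + h, y_n + h·k3); y_{n+1} = y_n + (h/6)·(k1 + 2k2 + 2k3 + k4).
s=0.000000, y=-0.400000:
  k1 = f(0.000000, -0.400000) = -0.636000
  k2 = f(0.235000, -0.549460) = -0.955764
  k3 = f(0.235000, -0.624604) = -1.133410
  k4 = f(0.470000, -0.932703) = -1.979851
  y ← -0.400000 + (0.47/6)·(k1 + 2k2 + 2k3 + k4) = -0.932212
y(0.47) ≈ -0.9322

-0.9322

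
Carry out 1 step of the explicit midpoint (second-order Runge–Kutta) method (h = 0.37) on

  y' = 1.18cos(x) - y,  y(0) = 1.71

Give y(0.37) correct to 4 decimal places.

1.5427

Midpoint: k1 = f(x_n, y_n); k2 = f(x_n + h/2, y_n + (h/2)·k1); y_{n+1} = y_n + h·k2.
x=0.000000, y=1.710000:
  k1 = f(0.000000, 1.710000) = -0.530000
  k2 = f(0.185000, 1.611950) = -0.452085
  y ← 1.710000 + 0.37·(-0.452085) = 1.542728
y(0.37) ≈ 1.5427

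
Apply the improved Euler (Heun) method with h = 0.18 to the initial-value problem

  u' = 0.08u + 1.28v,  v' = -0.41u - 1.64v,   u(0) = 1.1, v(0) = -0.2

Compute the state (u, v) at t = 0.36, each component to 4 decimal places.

1.0303, -0.2288

Heun on (u,v): k1 = f(t_n, state_n); k2 = f(t_n + h, state_n + h·k1); state_{n+1} = state_n + (h/2)·(k1 + k2).
0.000000: (1.100000, -0.200000)
  k1 = (-0.168000, -0.123000)
  predictor → (1.069760, -0.222140)
  k2 = (-0.198758, -0.074292)
  → (1.066992, -0.217756)
0.180000: (1.066992, -0.217756)
  k1 = (-0.193369, -0.080346)
  predictor → (1.032185, -0.232219)
  k2 = (-0.214665, -0.042357)
  → (1.030269, -0.228800)
(u(0.36), v(0.36)) ≈ (1.0303, -0.2288)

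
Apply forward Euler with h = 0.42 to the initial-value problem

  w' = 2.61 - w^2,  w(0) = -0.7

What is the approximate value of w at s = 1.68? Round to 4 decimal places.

Euler: w_{n+1} = w_n + h·f(s_n, w_n).
s=0.000000, w=-0.700000: f=2.120000 → w ← -0.700000 + 0.42·2.120000 = 0.190400
s=0.420000, w=0.190400: f=2.573748 → w ← 0.190400 + 0.42·2.573748 = 1.271374
s=0.840000, w=1.271374: f=0.993608 → w ← 1.271374 + 0.42·0.993608 = 1.688689
s=1.260000, w=1.688689: f=-0.241672 → w ← 1.688689 + 0.42·(-0.241672) = 1.587187
w(1.68) ≈ 1.5872

1.5872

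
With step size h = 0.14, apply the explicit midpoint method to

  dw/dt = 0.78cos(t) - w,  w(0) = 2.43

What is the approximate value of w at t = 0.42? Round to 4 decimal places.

Midpoint: k1 = f(t_n, w_n); k2 = f(t_n + h/2, w_n + (h/2)·k1); w_{n+1} = w_n + h·k2.
t=0.000000, w=2.430000:
  k1 = f(0.000000, 2.430000) = -1.650000
  k2 = f(0.070000, 2.314500) = -1.536410
  w ← 2.430000 + 0.14·(-1.536410) = 2.214903
t=0.140000, w=2.214903:
  k1 = f(0.140000, 2.214903) = -1.442534
  k2 = f(0.210000, 2.113925) = -1.351061
  w ← 2.214903 + 0.14·(-1.351061) = 2.025754
t=0.280000, w=2.025754:
  k1 = f(0.280000, 2.025754) = -1.276131
  k2 = f(0.350000, 1.936425) = -1.203714
  w ← 2.025754 + 0.14·(-1.203714) = 1.857234
w(0.42) ≈ 1.8572

1.8572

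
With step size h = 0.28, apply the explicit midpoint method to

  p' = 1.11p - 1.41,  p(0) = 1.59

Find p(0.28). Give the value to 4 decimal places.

Midpoint: k1 = f(t_n, p_n); k2 = f(t_n + h/2, p_n + (h/2)·k1); p_{n+1} = p_n + h·k2.
t=0.000000, p=1.590000:
  k1 = f(0.000000, 1.590000) = 0.354900
  k2 = f(0.140000, 1.639686) = 0.410051
  p ← 1.590000 + 0.28·0.410051 = 1.704814
p(0.28) ≈ 1.7048

1.7048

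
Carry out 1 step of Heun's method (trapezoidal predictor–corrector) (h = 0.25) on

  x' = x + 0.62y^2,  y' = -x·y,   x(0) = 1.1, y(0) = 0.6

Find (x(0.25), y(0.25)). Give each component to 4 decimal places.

1.4589, 0.4397

Heun on (x,y): k1 = f(t_n, state_n); k2 = f(t_n + h, state_n + h·k1); state_{n+1} = state_n + (h/2)·(k1 + k2).
0.000000: (1.100000, 0.600000)
  k1 = (1.323200, -0.660000)
  predictor → (1.430800, 0.435000)
  k2 = (1.548120, -0.622398)
  → (1.458915, 0.439700)
(x(0.25), y(0.25)) ≈ (1.4589, 0.4397)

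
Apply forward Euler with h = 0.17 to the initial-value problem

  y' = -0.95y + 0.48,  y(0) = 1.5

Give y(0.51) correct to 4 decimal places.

1.0917

Euler: y_{n+1} = y_n + h·f(x_n, y_n).
x=0.000000, y=1.500000: f=-0.945000 → y ← 1.500000 + 0.17·(-0.945000) = 1.339350
x=0.170000, y=1.339350: f=-0.792382 → y ← 1.339350 + 0.17·(-0.792382) = 1.204645
x=0.340000, y=1.204645: f=-0.664413 → y ← 1.204645 + 0.17·(-0.664413) = 1.091695
y(0.51) ≈ 1.0917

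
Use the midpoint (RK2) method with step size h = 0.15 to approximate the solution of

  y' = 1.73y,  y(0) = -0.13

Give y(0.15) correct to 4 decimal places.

Midpoint: k1 = f(x_n, y_n); k2 = f(x_n + h/2, y_n + (h/2)·k1); y_{n+1} = y_n + h·k2.
x=0.000000, y=-0.130000:
  k1 = f(0.000000, -0.130000) = -0.224900
  k2 = f(0.075000, -0.146868) = -0.254081
  y ← -0.130000 + 0.15·(-0.254081) = -0.168112
y(0.15) ≈ -0.1681

-0.1681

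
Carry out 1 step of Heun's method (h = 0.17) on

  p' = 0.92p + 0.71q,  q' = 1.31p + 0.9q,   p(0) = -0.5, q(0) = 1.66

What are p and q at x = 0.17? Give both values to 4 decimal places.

-0.3597, 1.8271

Heun on (p,q): k1 = f(x_n, state_n); k2 = f(x_n + h, state_n + h·k1); state_{n+1} = state_n + (h/2)·(k1 + k2).
0.000000: (-0.500000, 1.660000)
  k1 = (0.718600, 0.839000)
  predictor → (-0.377838, 1.802630)
  k2 = (0.932256, 1.127399)
  → (-0.359677, 1.827144)
(p(0.17), q(0.17)) ≈ (-0.3597, 1.8271)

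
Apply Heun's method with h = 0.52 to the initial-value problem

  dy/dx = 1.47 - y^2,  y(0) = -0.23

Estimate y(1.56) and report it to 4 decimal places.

1.0246

Heun: k1 = f(x_n, y_n); k2 = f(x_n + h, y_n + h·k1); y_{n+1} = y_n + (h/2)·(k1 + k2).
x=0.000000, y=-0.230000:
  k1 = f(0.000000, -0.230000) = 1.417100
  k2 = f(0.520000, 0.506892) = 1.213061
  y ← -0.230000 + (0.52/2)·(1.417100 + 1.213061) = 0.453842
x=0.520000, y=0.453842:
  k1 = f(0.520000, 0.453842) = 1.264028
  k2 = f(1.040000, 1.111136) = 0.235377
  y ← 0.453842 + (0.52/2)·(1.264028 + 0.235377) = 0.843687
x=1.040000, y=0.843687:
  k1 = f(1.040000, 0.843687) = 0.758193
  k2 = f(1.560000, 1.237947) = -0.062513
  y ← 0.843687 + (0.52/2)·(0.758193 + (-0.062513)) = 1.024564
y(1.56) ≈ 1.0246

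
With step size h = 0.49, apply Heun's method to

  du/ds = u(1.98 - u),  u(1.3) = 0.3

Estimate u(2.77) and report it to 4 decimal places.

Heun: k1 = f(s_n, u_n); k2 = f(s_n + h, u_n + h·k1); u_{n+1} = u_n + (h/2)·(k1 + k2).
s=1.300000, u=0.300000:
  k1 = f(1.300000, 0.300000) = 0.504000
  k2 = f(1.790000, 0.546960) = 0.783816
  u ← 0.300000 + (0.49/2)·(0.504000 + 0.783816) = 0.615515
s=1.790000, u=0.615515:
  k1 = f(1.790000, 0.615515) = 0.839861
  k2 = f(2.280000, 1.027047) = 0.978728
  u ← 0.615515 + (0.49/2)·(0.839861 + 0.978728) = 1.061069
s=2.280000, u=1.061069:
  k1 = f(2.280000, 1.061069) = 0.975049
  k2 = f(2.770000, 1.538843) = 0.678871
  u ← 1.061069 + (0.49/2)·(0.975049 + 0.678871) = 1.466279
u(2.77) ≈ 1.4663

1.4663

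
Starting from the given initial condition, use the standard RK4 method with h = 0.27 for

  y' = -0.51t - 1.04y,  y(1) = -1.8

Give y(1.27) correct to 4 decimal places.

RK4: k1 = f(t_n, y_n); k2 = f(t_n + h/2, y_n + (h/2)·k1); k3 = f(t_n + h/2, y_n + (h/2)·k2); k4 = f(t_n + h, y_n + h·k3); y_{n+1} = y_n + (h/6)·(k1 + 2k2 + 2k3 + k4).
t=1.000000, y=-1.800000:
  k1 = f(1.000000, -1.800000) = 1.362000
  k2 = f(1.135000, -1.616130) = 1.101925
  k3 = f(1.135000, -1.651240) = 1.138440
  k4 = f(1.270000, -1.492621) = 0.904626
  y ← -1.800000 + (0.27/6)·(k1 + 2k2 + 2k3 + k4) = -1.496369
y(1.27) ≈ -1.4964

-1.4964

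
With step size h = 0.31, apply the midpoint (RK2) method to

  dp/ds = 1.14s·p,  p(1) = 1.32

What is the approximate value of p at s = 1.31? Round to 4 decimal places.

1.9540

Midpoint: k1 = f(s_n, p_n); k2 = f(s_n + h/2, p_n + (h/2)·k1); p_{n+1} = p_n + h·k2.
s=1.000000, p=1.320000:
  k1 = f(1.000000, 1.320000) = 1.504800
  k2 = f(1.155000, 1.553244) = 2.045156
  p ← 1.320000 + 0.31·2.045156 = 1.953998
p(1.31) ≈ 1.9540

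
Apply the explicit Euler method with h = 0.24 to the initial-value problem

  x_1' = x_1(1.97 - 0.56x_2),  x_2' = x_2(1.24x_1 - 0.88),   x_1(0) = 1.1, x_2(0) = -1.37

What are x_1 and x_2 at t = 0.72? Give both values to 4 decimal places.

5.3421, -3.4588

Euler on (x_1,x_2): x_1_{n+1} = x_1_n + h·x_1', x_2_{n+1} = x_2_n + h·x_2'.
0.000000: (1.100000, -1.370000); f=(3.010920, -0.663080) → (1.822621, -1.529139)
0.240000: (1.822621, -1.529139); f=(5.151306, -2.110288) → (3.058934, -2.035608)
0.480000: (3.058934, -2.035608); f=(9.513104, -5.929887) → (5.342079, -3.458781)
(x_1(0.72), x_2(0.72)) ≈ (5.3421, -3.4588)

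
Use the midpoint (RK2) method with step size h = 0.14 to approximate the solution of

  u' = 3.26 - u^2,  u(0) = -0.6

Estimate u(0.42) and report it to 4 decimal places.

Midpoint: k1 = f(x_n, u_n); k2 = f(x_n + h/2, u_n + (h/2)·k1); u_{n+1} = u_n + h·k2.
x=0.000000, u=-0.600000:
  k1 = f(0.000000, -0.600000) = 2.900000
  k2 = f(0.070000, -0.397000) = 3.102391
  u ← -0.600000 + 0.14·3.102391 = -0.165665
x=0.140000, u=-0.165665:
  k1 = f(0.140000, -0.165665) = 3.232555
  k2 = f(0.210000, 0.060614) = 3.256326
  u ← -0.165665 + 0.14·3.256326 = 0.290220
x=0.280000, u=0.290220:
  k1 = f(0.280000, 0.290220) = 3.175772
  k2 = f(0.350000, 0.512524) = 2.997319
  u ← 0.290220 + 0.14·2.997319 = 0.709845
u(0.42) ≈ 0.7098

0.7098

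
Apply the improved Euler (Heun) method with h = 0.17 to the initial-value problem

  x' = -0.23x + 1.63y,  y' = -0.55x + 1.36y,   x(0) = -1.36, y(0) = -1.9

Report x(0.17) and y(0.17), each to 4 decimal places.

-1.8673, -2.2261

Heun on (x,y): k1 = f(t_n, state_n); k2 = f(t_n + h, state_n + h·k1); state_{n+1} = state_n + (h/2)·(k1 + k2).
0.000000: (-1.360000, -1.900000)
  k1 = (-2.784200, -1.836000)
  predictor → (-1.833314, -2.212120)
  k2 = (-3.184093, -2.000160)
  → (-1.867305, -2.226074)
(x(0.17), y(0.17)) ≈ (-1.8673, -2.2261)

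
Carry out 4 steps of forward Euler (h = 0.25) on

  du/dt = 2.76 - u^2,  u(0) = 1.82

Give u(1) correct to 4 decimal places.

1.6614

Euler: u_{n+1} = u_n + h·f(t_n, u_n).
t=0.000000, u=1.820000: f=-0.552400 → u ← 1.820000 + 0.25·(-0.552400) = 1.681900
t=0.250000, u=1.681900: f=-0.068788 → u ← 1.681900 + 0.25·(-0.068788) = 1.664703
t=0.500000, u=1.664703: f=-0.011236 → u ← 1.664703 + 0.25·(-0.011236) = 1.661894
t=0.750000, u=1.661894: f=-0.001892 → u ← 1.661894 + 0.25·(-0.001892) = 1.661421
u(1) ≈ 1.6614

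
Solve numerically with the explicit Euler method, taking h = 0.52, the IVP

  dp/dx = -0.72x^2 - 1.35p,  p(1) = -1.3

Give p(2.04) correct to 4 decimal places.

-1.0920

Euler: p_{n+1} = p_n + h·f(x_n, p_n).
x=1.000000, p=-1.300000: f=1.035000 → p ← -1.300000 + 0.52·1.035000 = -0.761800
x=1.520000, p=-0.761800: f=-0.635058 → p ← -0.761800 + 0.52·(-0.635058) = -1.092030
p(2.04) ≈ -1.0920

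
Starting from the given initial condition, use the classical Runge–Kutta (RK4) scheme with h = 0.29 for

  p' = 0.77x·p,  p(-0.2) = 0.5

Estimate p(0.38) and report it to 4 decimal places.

RK4: k1 = f(x_n, p_n); k2 = f(x_n + h/2, p_n + (h/2)·k1); k3 = f(x_n + h/2, p_n + (h/2)·k2); k4 = f(x_n + h, p_n + h·k3); p_{n+1} = p_n + (h/6)·(k1 + 2k2 + 2k3 + k4).
x=-0.200000, p=0.500000:
  k1 = f(-0.200000, 0.500000) = -0.077000
  k2 = f(-0.055000, 0.488835) = -0.020702
  k3 = f(-0.055000, 0.496998) = -0.021048
  k4 = f(0.090000, 0.493896) = 0.034227
  p ← 0.500000 + (0.29/6)·(k1 + 2k2 + 2k3 + k4) = 0.493897
x=0.090000, p=0.493897:
  k1 = f(0.090000, 0.493897) = 0.034227
  k2 = f(0.235000, 0.498860) = 0.090269
  k3 = f(0.235000, 0.506986) = 0.091739
  k4 = f(0.380000, 0.520501) = 0.152299
  p ← 0.493897 + (0.29/6)·(k1 + 2k2 + 2k3 + k4) = 0.520506
p(0.38) ≈ 0.5205

0.5205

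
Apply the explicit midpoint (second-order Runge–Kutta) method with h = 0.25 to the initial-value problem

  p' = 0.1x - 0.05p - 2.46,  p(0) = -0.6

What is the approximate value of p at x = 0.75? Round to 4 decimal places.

-2.3609

Midpoint: k1 = f(x_n, p_n); k2 = f(x_n + h/2, p_n + (h/2)·k1); p_{n+1} = p_n + h·k2.
x=0.000000, p=-0.600000:
  k1 = f(0.000000, -0.600000) = -2.430000
  k2 = f(0.125000, -0.903750) = -2.402312
  p ← -0.600000 + 0.25·(-2.402312) = -1.200578
x=0.250000, p=-1.200578:
  k1 = f(0.250000, -1.200578) = -2.374971
  k2 = f(0.375000, -1.497450) = -2.347628
  p ← -1.200578 + 0.25·(-2.347628) = -1.787485
x=0.500000, p=-1.787485:
  k1 = f(0.500000, -1.787485) = -2.320626
  k2 = f(0.625000, -2.077563) = -2.293622
  p ← -1.787485 + 0.25·(-2.293622) = -2.360890
p(0.75) ≈ -2.3609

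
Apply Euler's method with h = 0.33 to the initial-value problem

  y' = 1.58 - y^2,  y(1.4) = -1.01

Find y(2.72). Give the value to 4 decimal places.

0.4188

Euler: y_{n+1} = y_n + h·f(x_n, y_n).
x=1.400000, y=-1.010000: f=0.559900 → y ← -1.010000 + 0.33·0.559900 = -0.825233
x=1.730000, y=-0.825233: f=0.898990 → y ← -0.825233 + 0.33·0.898990 = -0.528566
x=2.060000, y=-0.528566: f=1.300618 → y ← -0.528566 + 0.33·1.300618 = -0.099362
x=2.390000, y=-0.099362: f=1.570127 → y ← -0.099362 + 0.33·1.570127 = 0.418780
y(2.72) ≈ 0.4188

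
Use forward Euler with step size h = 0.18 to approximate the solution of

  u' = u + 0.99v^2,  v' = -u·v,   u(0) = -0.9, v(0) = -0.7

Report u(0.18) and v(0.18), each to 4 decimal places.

-0.9747, -0.8134

Euler on (u,v): u_{n+1} = u_n + h·u', v_{n+1} = v_n + h·v'.
0.000000: (-0.900000, -0.700000); f=(-0.414900, -0.630000) → (-0.974682, -0.813400)
(u(0.18), v(0.18)) ≈ (-0.9747, -0.8134)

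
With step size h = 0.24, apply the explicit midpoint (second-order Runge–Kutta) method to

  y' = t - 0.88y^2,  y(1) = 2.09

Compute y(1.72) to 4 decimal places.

Midpoint: k1 = f(t_n, y_n); k2 = f(t_n + h/2, y_n + (h/2)·k1); y_{n+1} = y_n + h·k2.
t=1.000000, y=2.090000:
  k1 = f(1.000000, 2.090000) = -2.843928
  k2 = f(1.120000, 1.748729) = -1.571086
  y ← 2.090000 + 0.24·(-1.571086) = 1.712939
t=1.240000, y=1.712939:
  k1 = f(1.240000, 1.712939) = -1.342062
  k2 = f(1.360000, 1.551892) = -0.759364
  y ← 1.712939 + 0.24·(-0.759364) = 1.530692
t=1.480000, y=1.530692:
  k1 = f(1.480000, 1.530692) = -0.581856
  k2 = f(1.600000, 1.460869) = -0.278042
  y ← 1.530692 + 0.24·(-0.278042) = 1.463962
y(1.72) ≈ 1.4640

1.4640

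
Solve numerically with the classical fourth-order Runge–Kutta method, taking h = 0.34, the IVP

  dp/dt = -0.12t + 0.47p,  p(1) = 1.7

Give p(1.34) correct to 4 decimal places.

1.9430

RK4: k1 = f(t_n, p_n); k2 = f(t_n + h/2, p_n + (h/2)·k1); k3 = f(t_n + h/2, p_n + (h/2)·k2); k4 = f(t_n + h, p_n + h·k3); p_{n+1} = p_n + (h/6)·(k1 + 2k2 + 2k3 + k4).
t=1.000000, p=1.700000:
  k1 = f(1.000000, 1.700000) = 0.679000
  k2 = f(1.170000, 1.815430) = 0.712852
  k3 = f(1.170000, 1.821185) = 0.715557
  k4 = f(1.340000, 1.943289) = 0.752546
  p ← 1.700000 + (0.34/6)·(k1 + 2k2 + 2k3 + k4) = 1.943007
p(1.34) ≈ 1.9430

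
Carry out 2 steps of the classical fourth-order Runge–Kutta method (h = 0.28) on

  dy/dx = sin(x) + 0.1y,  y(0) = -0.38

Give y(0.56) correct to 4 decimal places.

-0.2462

RK4: k1 = f(x_n, y_n); k2 = f(x_n + h/2, y_n + (h/2)·k1); k3 = f(x_n + h/2, y_n + (h/2)·k2); k4 = f(x_n + h, y_n + h·k3); y_{n+1} = y_n + (h/6)·(k1 + 2k2 + 2k3 + k4).
x=0.000000, y=-0.380000:
  k1 = f(0.000000, -0.380000) = -0.038000
  k2 = f(0.140000, -0.385320) = 0.101011
  k3 = f(0.140000, -0.365858) = 0.102957
  k4 = f(0.280000, -0.351172) = 0.241238
  y ← -0.380000 + (0.28/6)·(k1 + 2k2 + 2k3 + k4) = -0.351478
x=0.280000, y=-0.351478:
  k1 = f(0.280000, -0.351478) = 0.241208
  k2 = f(0.420000, -0.317709) = 0.375990
  k3 = f(0.420000, -0.298840) = 0.377876
  k4 = f(0.560000, -0.245673) = 0.506619
  y ← -0.351478 + (0.28/6)·(k1 + 2k2 + 2k3 + k4) = -0.246219
y(0.56) ≈ -0.2462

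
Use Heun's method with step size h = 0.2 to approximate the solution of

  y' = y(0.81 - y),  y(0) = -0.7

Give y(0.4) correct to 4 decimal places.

-1.4088

Heun: k1 = f(s_n, y_n); k2 = f(s_n + h, y_n + h·k1); y_{n+1} = y_n + (h/2)·(k1 + k2).
s=0.000000, y=-0.700000:
  k1 = f(0.000000, -0.700000) = -1.057000
  k2 = f(0.200000, -0.911400) = -1.568884
  y ← -0.700000 + (0.2/2)·(-1.057000 + (-1.568884)) = -0.962588
s=0.200000, y=-0.962588:
  k1 = f(0.200000, -0.962588) = -1.706273
  k2 = f(0.400000, -1.303843) = -2.756119
  y ← -0.962588 + (0.2/2)·(-1.706273 + (-2.756119)) = -1.408828
y(0.4) ≈ -1.4088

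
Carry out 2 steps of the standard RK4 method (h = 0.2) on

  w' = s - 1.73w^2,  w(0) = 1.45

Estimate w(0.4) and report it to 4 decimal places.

RK4: k1 = f(s_n, w_n); k2 = f(s_n + h/2, w_n + (h/2)·k1); k3 = f(s_n + h/2, w_n + (h/2)·k2); k4 = f(s_n + h, w_n + h·k3); w_{n+1} = w_n + (h/6)·(k1 + 2k2 + 2k3 + k4).
s=0.000000, w=1.450000:
  k1 = f(0.000000, 1.450000) = -3.637325
  k2 = f(0.100000, 1.086267) = -1.941360
  k3 = f(0.100000, 1.255864) = -2.628546
  k4 = f(0.200000, 0.924291) = -1.277962
  w ← 1.450000 + (0.2/6)·(k1 + 2k2 + 2k3 + k4) = 0.981497
s=0.200000, w=0.981497:
  k1 = f(0.200000, 0.981497) = -1.466571
  k2 = f(0.300000, 0.834840) = -0.905736
  k3 = f(0.300000, 0.890923) = -1.073177
  k4 = f(0.400000, 0.766861) = -0.617372
  w ← 0.981497 + (0.2/6)·(k1 + 2k2 + 2k3 + k4) = 0.780104
w(0.4) ≈ 0.7801

0.7801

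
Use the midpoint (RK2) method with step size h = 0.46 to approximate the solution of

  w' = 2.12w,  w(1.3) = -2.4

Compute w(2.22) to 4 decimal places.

-14.4143

Midpoint: k1 = f(x_n, w_n); k2 = f(x_n + h/2, w_n + (h/2)·k1); w_{n+1} = w_n + h·k2.
x=1.300000, w=-2.400000:
  k1 = f(1.300000, -2.400000) = -5.088000
  k2 = f(1.530000, -3.570240) = -7.568909
  w ← -2.400000 + 0.46·(-7.568909) = -5.881698
x=1.760000, w=-5.881698:
  k1 = f(1.760000, -5.881698) = -12.469200
  k2 = f(1.990000, -8.749614) = -18.549182
  w ← -5.881698 + 0.46·(-18.549182) = -14.414322
w(2.22) ≈ -14.4143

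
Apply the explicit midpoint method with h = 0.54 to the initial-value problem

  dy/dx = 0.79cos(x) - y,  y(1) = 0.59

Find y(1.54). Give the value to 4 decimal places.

0.4216

Midpoint: k1 = f(x_n, y_n); k2 = f(x_n + h/2, y_n + (h/2)·k1); y_{n+1} = y_n + h·k2.
x=1.000000, y=0.590000:
  k1 = f(1.000000, 0.590000) = -0.163161
  k2 = f(1.270000, 0.545946) = -0.311885
  y ← 0.590000 + 0.54·(-0.311885) = 0.421582
y(1.54) ≈ 0.4216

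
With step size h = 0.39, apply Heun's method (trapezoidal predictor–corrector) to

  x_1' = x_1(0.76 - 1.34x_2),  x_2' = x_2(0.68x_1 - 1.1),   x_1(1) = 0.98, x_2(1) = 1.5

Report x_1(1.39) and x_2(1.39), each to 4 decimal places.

0.6520, 1.1888

Heun on (x_1,x_2): k1 = f(x_n, state_n); k2 = f(x_n + h, state_n + h·k1); state_{n+1} = state_n + (h/2)·(k1 + k2).
1.000000: (0.980000, 1.500000)
  k1 = (-1.225000, -0.650400)
  predictor → (0.502250, 1.246344)
  k2 = (-0.457098, -0.945315)
  → (0.651991, 1.188836)
(x_1(1.39), x_2(1.39)) ≈ (0.6520, 1.1888)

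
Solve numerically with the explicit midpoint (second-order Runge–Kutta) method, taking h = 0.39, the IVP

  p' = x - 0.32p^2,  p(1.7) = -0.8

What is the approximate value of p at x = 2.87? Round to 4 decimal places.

1.6399

Midpoint: k1 = f(x_n, p_n); k2 = f(x_n + h/2, p_n + (h/2)·k1); p_{n+1} = p_n + h·k2.
x=1.700000, p=-0.800000:
  k1 = f(1.700000, -0.800000) = 1.495200
  k2 = f(1.895000, -0.508436) = 1.812278
  p ← -0.800000 + 0.39·1.812278 = -0.093212
x=2.090000, p=-0.093212:
  k1 = f(2.090000, -0.093212) = 2.087220
  k2 = f(2.285000, 0.313796) = 2.253490
  p ← -0.093212 + 0.39·2.253490 = 0.785649
x=2.480000, p=0.785649:
  k1 = f(2.480000, 0.785649) = 2.282482
  k2 = f(2.675000, 1.230733) = 2.190294
  p ← 0.785649 + 0.39·2.190294 = 1.639864
p(2.87) ≈ 1.6399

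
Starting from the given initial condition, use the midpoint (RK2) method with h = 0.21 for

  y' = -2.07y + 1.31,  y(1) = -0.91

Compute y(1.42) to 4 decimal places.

-0.0388

Midpoint: k1 = f(t_n, y_n); k2 = f(t_n + h/2, y_n + (h/2)·k1); y_{n+1} = y_n + h·k2.
t=1.000000, y=-0.910000:
  k1 = f(1.000000, -0.910000) = 3.193700
  k2 = f(1.105000, -0.574662) = 2.499549
  y ← -0.910000 + 0.21·2.499549 = -0.385095
t=1.210000, y=-0.385095:
  k1 = f(1.210000, -0.385095) = 2.107146
  k2 = f(1.315000, -0.163844) = 1.649158
  y ← -0.385095 + 0.21·1.649158 = -0.038772
y(1.42) ≈ -0.0388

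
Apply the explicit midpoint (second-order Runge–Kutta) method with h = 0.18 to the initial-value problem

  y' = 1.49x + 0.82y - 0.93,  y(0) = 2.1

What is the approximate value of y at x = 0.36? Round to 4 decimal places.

Midpoint: k1 = f(x_n, y_n); k2 = f(x_n + h/2, y_n + (h/2)·k1); y_{n+1} = y_n + h·k2.
x=0.000000, y=2.100000:
  k1 = f(0.000000, 2.100000) = 0.792000
  k2 = f(0.090000, 2.171280) = 0.984550
  y ← 2.100000 + 0.18·0.984550 = 2.277219
x=0.180000, y=2.277219:
  k1 = f(0.180000, 2.277219) = 1.205520
  k2 = f(0.270000, 2.385716) = 1.428587
  y ← 2.277219 + 0.18·1.428587 = 2.534365
y(0.36) ≈ 2.5344

2.5344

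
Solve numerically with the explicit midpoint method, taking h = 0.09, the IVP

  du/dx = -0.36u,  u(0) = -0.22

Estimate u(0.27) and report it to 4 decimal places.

Midpoint: k1 = f(x_n, u_n); k2 = f(x_n + h/2, u_n + (h/2)·k1); u_{n+1} = u_n + h·k2.
x=0.000000, u=-0.220000:
  k1 = f(0.000000, -0.220000) = 0.079200
  k2 = f(0.045000, -0.216436) = 0.077917
  u ← -0.220000 + 0.09·0.077917 = -0.212987
x=0.090000, u=-0.212987:
  k1 = f(0.090000, -0.212987) = 0.076675
  k2 = f(0.135000, -0.209537) = 0.075433
  u ← -0.212987 + 0.09·0.075433 = -0.206198
x=0.180000, u=-0.206198:
  k1 = f(0.180000, -0.206198) = 0.074231
  k2 = f(0.225000, -0.202858) = 0.073029
  u ← -0.206198 + 0.09·0.073029 = -0.199626
u(0.27) ≈ -0.1996

-0.1996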